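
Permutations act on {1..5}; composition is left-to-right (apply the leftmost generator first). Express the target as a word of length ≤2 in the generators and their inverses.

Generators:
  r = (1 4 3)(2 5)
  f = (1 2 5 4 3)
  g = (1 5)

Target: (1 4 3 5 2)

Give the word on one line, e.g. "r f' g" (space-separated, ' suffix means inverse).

  after r: (1 4 3)(2 5)
  after g': (1 4 3 5 2)

r g'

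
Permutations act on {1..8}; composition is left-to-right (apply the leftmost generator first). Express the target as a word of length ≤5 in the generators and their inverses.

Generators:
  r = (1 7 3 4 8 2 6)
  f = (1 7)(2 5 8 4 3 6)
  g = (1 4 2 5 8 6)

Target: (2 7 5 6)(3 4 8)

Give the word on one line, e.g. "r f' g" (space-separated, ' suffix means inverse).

  after r': (1 6 2 8 4 3 7)
  after g: (2 6 5 8)(3 7 4)
  after r: (1 7 8 6 5 2)
  after f': (2 7 5 6)(3 4 8)

r' g r f'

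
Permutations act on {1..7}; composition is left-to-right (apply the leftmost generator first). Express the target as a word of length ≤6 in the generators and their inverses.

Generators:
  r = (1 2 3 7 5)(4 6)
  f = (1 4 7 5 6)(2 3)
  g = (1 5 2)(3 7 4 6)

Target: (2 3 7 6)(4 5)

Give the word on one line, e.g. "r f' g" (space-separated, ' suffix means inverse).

  after r': (1 5 7 3 2)(4 6)
  after r': (1 7 2 5 3)
  after g: (1 4 6 3 5 7)
  after f': (2 3 7 6)(4 5)

r' r' g f'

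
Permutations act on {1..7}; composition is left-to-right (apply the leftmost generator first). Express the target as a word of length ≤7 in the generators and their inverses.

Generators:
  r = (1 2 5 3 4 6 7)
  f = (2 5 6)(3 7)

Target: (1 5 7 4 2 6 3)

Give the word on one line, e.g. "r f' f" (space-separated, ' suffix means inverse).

f f f r f

  after f: (2 5 6)(3 7)
  after f: (2 6 5)
  after f: (3 7)
  after r: (1 2 5 3)(4 6 7)
  after f: (1 5 7 4 2 6 3)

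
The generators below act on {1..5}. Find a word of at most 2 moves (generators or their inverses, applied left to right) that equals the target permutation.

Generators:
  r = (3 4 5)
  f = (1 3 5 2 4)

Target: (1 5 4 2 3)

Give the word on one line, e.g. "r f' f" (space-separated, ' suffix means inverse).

f' r

  after f': (1 4 2 5 3)
  after r: (1 5 4 2 3)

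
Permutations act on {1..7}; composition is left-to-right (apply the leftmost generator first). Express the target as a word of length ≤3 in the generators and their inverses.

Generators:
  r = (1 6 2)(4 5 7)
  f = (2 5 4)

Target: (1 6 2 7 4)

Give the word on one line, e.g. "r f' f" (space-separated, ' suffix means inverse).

  after f: (2 5 4)
  after r: (1 6 2 7 4)

f r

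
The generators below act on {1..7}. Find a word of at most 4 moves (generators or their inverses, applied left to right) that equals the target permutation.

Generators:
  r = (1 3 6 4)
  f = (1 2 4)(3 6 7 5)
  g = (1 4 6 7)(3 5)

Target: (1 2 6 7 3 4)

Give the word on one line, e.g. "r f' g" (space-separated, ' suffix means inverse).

f' g' r' f'

  after f': (1 4 2)(3 5 7 6)
  after g': (2 7 4)(5 6)
  after r': (1 4 2 7 6 5 3)
  after f': (1 2 6 7 3 4)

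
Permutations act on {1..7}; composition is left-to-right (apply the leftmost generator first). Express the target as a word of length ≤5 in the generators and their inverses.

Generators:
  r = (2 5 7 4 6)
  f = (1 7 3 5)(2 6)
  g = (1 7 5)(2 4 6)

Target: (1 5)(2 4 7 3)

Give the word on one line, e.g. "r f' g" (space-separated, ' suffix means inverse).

f' f' f' r'

  after f': (1 5 3 7)(2 6)
  after f': (1 3)(5 7)
  after f': (1 7 3 5)(2 6)
  after r': (1 5)(2 4 7 3)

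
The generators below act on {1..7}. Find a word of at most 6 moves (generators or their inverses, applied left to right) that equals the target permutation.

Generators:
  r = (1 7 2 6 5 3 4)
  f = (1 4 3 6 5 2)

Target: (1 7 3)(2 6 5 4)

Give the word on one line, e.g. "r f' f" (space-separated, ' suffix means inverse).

  after r: (1 7 2 6 5 3 4)
  after r: (1 2 5 4 7 6 3)
  after f: (3 4 7 5)
  after r: (1 7 3)(2 6 5 4)

r r f r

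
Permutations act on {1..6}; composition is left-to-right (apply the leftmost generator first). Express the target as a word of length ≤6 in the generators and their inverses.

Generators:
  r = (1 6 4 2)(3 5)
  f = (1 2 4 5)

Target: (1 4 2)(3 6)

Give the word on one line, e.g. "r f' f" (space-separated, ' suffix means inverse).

  after r': (1 2 4 6)(3 5)
  after r': (1 4)(2 6)
  after r': (1 6 4 2)(3 5)
  after f: (1 6 5 3)
  after r: (1 4 2)(3 6)

r' r' r' f r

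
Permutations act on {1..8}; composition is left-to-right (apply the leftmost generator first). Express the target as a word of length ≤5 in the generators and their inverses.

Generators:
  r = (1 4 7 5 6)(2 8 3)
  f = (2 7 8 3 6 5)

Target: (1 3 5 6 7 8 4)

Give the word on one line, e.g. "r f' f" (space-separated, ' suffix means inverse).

  after f': (2 5 6 3 8 7)
  after r': (1 6 8 4)(2 7 3)
  after f': (1 3 5 6 7 8 4)

f' r' f'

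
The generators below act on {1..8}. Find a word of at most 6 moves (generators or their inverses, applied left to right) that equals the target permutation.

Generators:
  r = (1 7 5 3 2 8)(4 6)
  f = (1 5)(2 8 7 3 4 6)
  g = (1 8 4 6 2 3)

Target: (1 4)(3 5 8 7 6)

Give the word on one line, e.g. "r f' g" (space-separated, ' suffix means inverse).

g' f r f'

  after g': (1 3 2 6 4 8)
  after f: (1 4 7 3 8 5)
  after r: (1 6 4 5 7 2 8 3)
  after f': (1 4)(3 5 8 7 6)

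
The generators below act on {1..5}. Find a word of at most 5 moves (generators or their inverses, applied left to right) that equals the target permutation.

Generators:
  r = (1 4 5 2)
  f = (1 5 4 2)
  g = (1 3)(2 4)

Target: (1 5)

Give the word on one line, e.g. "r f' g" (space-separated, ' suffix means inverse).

r' f f g' g'

  after r': (1 2 5 4)
  after f: (2 4 5)
  after f: (1 5)
  after g': (1 5 3)(2 4)
  after g': (1 5)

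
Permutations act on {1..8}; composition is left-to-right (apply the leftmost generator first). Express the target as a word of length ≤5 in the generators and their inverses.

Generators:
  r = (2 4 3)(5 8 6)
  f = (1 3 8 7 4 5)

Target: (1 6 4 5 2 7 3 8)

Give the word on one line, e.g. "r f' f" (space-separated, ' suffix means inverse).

  after f': (1 5 4 7 8 3)
  after r': (1 6 8 4 7 5 2 3)
  after f: (1 6 7)(2 8 5)
  after f: (1 6 4 5 2 7 3 8)

f' r' f f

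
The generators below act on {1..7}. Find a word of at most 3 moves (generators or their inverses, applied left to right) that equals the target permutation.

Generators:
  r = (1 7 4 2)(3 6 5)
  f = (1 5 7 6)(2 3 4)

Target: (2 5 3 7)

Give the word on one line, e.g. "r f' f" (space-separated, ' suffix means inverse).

f' f' r'

  after f': (1 6 7 5)(2 4 3)
  after f': (1 7)(2 3 4)(5 6)
  after r': (2 5 3 7)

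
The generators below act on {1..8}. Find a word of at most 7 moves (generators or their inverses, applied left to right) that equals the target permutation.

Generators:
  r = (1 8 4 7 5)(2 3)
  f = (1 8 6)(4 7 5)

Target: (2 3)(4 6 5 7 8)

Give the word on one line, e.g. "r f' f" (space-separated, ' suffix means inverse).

r f r f' r'

  after r: (1 8 4 7 5)(2 3)
  after f: (1 6)(2 3)(4 5 8 7)
  after r: (1 6 8 5 4)
  after f': (1 8 7 4 6)
  after r': (2 3)(4 6 5 7 8)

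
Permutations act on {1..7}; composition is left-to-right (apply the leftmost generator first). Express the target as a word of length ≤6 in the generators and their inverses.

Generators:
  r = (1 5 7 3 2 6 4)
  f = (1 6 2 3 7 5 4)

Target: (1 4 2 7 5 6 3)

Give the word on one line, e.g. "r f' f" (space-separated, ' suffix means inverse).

r' f f r

  after r': (1 4 6 2 3 7 5)
  after f: (2 7 4)(3 5 6)
  after f: (1 6 7)(2 5)(3 4)
  after r: (1 4 2 7 5 6 3)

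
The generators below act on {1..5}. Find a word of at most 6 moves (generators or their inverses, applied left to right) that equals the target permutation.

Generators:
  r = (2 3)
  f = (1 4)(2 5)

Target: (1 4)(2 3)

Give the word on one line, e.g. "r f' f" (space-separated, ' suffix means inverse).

  after f: (1 4)(2 5)
  after r: (1 4)(2 5 3)
  after f: (3 5)
  after r': (2 3 5)
  after f': (1 4)(2 3)

f r f r' f'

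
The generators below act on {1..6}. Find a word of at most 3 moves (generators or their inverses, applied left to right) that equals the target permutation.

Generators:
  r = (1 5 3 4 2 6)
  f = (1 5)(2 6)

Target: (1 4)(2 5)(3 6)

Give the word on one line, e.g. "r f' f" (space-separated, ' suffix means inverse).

r' r' r'

  after r': (1 6 2 4 3 5)
  after r': (1 2 3)(4 5 6)
  after r': (1 4)(2 5)(3 6)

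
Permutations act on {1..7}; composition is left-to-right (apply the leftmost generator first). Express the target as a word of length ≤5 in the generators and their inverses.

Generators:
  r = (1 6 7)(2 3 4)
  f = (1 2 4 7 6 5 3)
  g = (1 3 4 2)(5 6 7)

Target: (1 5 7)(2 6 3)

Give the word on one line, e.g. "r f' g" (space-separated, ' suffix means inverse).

  after f': (1 3 5 6 7 4 2)
  after r: (1 4 3 5 7 2 6)
  after f: (1 7 4)(2 5 6)
  after g': (1 6 4 2 7 3)
  after g': (1 5 7)(2 6 3)

f' r f g' g'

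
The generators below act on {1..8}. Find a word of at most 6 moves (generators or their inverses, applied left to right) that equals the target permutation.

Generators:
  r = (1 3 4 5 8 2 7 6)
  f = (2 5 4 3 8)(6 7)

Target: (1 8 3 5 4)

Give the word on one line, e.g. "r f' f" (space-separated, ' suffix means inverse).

r f f r'

  after r: (1 3 4 5 8 2 7 6)
  after f: (1 8 5 2 6)
  after f: (1 2 7 6)(3 8 4)
  after r': (1 8 3 5 4)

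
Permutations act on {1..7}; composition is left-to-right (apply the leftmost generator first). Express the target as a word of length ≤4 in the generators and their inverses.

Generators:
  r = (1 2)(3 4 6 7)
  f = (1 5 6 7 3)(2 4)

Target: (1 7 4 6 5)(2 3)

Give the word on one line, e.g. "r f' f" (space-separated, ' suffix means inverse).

  after f: (1 5 6 7 3)(2 4)
  after r: (1 5 7 4)(2 6 3)
  after f: (1 6)(2 7)(3 4 5)
  after f: (1 7 4 6 5)(2 3)

f r f f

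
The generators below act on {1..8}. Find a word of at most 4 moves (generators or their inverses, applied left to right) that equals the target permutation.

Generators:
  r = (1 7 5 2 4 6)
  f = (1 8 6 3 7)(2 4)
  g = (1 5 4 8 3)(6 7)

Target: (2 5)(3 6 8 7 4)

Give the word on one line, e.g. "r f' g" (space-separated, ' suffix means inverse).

g f' g'

  after g: (1 5 4 8 3)(6 7)
  after f': (1 5 2 4)(3 7 8 6)
  after g': (2 5)(3 6 8 7 4)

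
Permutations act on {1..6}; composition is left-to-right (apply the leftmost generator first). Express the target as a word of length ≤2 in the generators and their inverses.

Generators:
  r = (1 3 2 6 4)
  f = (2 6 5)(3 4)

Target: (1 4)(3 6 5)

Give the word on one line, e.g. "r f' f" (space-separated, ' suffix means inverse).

  after f: (2 6 5)(3 4)
  after r': (1 4)(3 6 5)

f r'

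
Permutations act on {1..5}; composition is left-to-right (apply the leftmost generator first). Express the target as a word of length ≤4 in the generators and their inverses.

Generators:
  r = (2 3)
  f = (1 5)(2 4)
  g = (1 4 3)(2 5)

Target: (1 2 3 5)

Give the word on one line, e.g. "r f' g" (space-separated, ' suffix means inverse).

g f' g g

  after g: (1 4 3)(2 5)
  after f': (1 2)(3 5 4)
  after g: (1 5 3 2 4)
  after g: (1 2 3 5)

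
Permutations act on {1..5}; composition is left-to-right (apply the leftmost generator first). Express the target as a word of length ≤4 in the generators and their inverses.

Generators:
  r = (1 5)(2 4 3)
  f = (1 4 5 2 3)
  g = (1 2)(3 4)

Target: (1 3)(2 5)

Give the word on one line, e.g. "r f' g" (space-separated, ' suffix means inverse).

r' f r'

  after r': (1 5)(2 3 4)
  after f: (1 2)(3 5 4)
  after r': (1 3)(2 5)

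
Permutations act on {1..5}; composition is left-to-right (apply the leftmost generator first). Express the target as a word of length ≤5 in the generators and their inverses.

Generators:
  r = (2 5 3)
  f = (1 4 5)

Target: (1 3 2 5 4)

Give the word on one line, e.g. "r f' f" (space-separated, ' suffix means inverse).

f f r

  after f: (1 4 5)
  after f: (1 5 4)
  after r: (1 3 2 5 4)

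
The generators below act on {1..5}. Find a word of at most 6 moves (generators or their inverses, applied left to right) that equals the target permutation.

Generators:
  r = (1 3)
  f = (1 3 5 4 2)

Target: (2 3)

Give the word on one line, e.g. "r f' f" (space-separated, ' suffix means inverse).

r' f r f' r

  after r': (1 3)
  after f: (1 5 4 2)
  after r: (1 5 4 2 3)
  after f': (1 3 2)
  after r: (2 3)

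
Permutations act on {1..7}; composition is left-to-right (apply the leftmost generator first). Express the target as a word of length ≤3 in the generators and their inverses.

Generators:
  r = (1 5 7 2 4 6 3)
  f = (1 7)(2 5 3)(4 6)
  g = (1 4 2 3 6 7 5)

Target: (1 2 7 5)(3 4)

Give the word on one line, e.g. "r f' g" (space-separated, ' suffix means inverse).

  after f: (1 7)(2 5 3)(4 6)
  after r: (1 2 7 5)(3 4)

f r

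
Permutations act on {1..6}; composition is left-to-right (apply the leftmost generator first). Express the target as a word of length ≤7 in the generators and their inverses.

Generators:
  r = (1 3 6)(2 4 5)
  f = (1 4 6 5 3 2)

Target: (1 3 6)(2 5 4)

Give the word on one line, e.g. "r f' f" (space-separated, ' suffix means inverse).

r' f' r r f'

  after r': (1 6 3)(2 5 4)
  after f': (1 4 3 2 6 5)
  after r: (1 5 3 4 6 2)
  after r: (1 2 3 5 6 4)
  after f': (1 3 6)(2 5 4)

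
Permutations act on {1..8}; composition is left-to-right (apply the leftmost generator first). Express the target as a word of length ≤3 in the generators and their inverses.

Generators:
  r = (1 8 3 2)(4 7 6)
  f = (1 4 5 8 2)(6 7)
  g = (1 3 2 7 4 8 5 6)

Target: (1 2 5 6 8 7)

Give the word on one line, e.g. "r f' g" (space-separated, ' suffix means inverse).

  after r': (1 2 3 8)(4 6 7)
  after r': (1 3)(2 8)(4 7 6)
  after g: (1 2 5 6 8 7)

r' r' g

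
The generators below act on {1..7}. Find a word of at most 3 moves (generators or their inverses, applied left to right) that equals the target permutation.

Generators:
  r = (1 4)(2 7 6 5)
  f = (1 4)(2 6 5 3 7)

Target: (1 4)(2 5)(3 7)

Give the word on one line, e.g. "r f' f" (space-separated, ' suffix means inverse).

f' r r

  after f': (1 4)(2 7 3 5 6)
  after r: (2 6 7 3)
  after r: (1 4)(2 5)(3 7)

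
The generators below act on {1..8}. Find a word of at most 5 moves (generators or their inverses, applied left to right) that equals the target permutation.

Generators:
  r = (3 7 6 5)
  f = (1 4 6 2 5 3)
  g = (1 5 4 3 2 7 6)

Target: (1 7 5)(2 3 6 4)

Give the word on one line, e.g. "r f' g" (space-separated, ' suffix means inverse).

g' f r g f

  after g': (1 6 7 2 3 4 5)
  after f: (1 2)(3 6 7 5 4)
  after r: (1 2)(3 5 4 7)
  after g: (1 7 2 5 3 4 6)
  after f: (1 7 5)(2 3 6 4)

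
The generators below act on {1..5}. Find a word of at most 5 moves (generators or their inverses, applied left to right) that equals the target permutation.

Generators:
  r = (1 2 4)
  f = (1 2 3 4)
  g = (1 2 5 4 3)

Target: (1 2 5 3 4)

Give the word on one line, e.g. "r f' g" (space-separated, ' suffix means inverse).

g r f' f'

  after g: (1 2 5 4 3)
  after r: (1 4 3 2 5)
  after f': (1 3)(2 5 4)
  after f': (1 2 5 3 4)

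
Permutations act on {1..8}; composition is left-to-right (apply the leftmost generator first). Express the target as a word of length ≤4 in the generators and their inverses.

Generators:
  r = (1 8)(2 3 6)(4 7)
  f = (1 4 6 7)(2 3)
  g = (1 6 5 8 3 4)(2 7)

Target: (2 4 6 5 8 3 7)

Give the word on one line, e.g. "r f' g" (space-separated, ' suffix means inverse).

  after g: (1 6 5 8 3 4)(2 7)
  after f': (1 4 7 3)(2 6 5 8)
  after f': (2 4 6 5 8 3 7)

g f' f'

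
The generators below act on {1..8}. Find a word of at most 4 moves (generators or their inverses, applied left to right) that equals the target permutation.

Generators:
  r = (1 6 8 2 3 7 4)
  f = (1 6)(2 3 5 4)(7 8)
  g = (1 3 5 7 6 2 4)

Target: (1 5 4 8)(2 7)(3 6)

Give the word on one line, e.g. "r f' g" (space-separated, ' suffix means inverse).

  after g: (1 3 5 7 6 2 4)
  after f': (1 2 5 8 7)(4 6)
  after r: (1 3 7 6)(2 5)(4 8)
  after g: (1 5 4 8)(2 7)(3 6)

g f' r g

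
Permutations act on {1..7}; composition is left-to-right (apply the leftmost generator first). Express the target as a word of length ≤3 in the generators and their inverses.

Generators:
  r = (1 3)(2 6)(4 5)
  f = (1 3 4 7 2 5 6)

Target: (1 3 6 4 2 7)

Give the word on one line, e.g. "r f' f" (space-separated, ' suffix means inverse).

f r' f

  after f: (1 3 4 7 2 5 6)
  after r': (2 4 7 6 3 5)
  after f: (1 3 6 4 2 7)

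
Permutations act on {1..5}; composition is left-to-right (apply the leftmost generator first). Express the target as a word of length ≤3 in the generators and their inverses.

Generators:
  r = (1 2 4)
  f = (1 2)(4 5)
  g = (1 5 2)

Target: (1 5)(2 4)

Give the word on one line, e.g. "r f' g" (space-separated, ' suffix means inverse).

  after g': (1 2 5)
  after r: (1 4)(2 5)
  after f: (1 5)(2 4)

g' r f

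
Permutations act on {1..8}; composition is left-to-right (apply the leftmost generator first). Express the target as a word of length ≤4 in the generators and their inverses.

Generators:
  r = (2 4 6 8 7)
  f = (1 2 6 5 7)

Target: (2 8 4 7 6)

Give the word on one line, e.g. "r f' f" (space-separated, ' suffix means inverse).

  after r': (2 7 8 6 4)
  after r': (2 8 4 7 6)

r' r'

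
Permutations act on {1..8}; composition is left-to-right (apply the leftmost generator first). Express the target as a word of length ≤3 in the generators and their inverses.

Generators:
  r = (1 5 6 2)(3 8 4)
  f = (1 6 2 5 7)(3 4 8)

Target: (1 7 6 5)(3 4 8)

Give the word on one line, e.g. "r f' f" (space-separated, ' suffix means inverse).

  after f': (1 7 5 2 6)(3 8 4)
  after r: (1 7 6 5)(3 4 8)

f' r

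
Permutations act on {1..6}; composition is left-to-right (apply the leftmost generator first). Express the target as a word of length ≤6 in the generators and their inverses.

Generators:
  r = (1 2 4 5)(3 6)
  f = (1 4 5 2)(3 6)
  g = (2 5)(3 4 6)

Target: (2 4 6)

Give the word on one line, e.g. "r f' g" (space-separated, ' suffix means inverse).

  after r: (1 2 4 5)(3 6)
  after g: (1 5)(2 6 4)
  after r: (2 3 6 5)
  after g: (2 4 6)

r g r g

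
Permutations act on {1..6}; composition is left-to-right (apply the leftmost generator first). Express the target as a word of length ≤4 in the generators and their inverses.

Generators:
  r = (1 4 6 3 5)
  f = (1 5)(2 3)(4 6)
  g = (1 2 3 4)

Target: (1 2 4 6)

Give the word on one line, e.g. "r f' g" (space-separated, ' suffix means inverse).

  after g': (1 4 3 2)
  after g': (1 3)(2 4)
  after f': (1 2 6 4 3 5)
  after r': (1 2 4 6)

g' g' f' r'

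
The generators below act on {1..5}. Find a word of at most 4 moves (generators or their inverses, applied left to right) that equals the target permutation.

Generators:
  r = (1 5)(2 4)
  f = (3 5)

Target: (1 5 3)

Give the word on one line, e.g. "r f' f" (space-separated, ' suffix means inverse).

  after r: (1 5)(2 4)
  after f: (1 3 5)(2 4)
  after r': (1 3)
  after f: (1 5 3)

r f r' f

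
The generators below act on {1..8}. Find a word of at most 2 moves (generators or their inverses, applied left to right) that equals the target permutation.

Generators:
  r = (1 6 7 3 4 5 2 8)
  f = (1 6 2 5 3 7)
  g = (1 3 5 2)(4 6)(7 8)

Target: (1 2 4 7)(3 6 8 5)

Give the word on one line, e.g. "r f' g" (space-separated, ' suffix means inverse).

r' r'

  after r': (1 8 2 5 4 3 7 6)
  after r': (1 2 4 7)(3 6 8 5)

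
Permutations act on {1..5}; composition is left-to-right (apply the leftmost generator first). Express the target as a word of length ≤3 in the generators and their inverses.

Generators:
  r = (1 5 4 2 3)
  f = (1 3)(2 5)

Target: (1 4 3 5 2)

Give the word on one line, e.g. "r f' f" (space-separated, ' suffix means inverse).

r' r' r'

  after r': (1 3 2 4 5)
  after r': (1 2 5 3 4)
  after r': (1 4 3 5 2)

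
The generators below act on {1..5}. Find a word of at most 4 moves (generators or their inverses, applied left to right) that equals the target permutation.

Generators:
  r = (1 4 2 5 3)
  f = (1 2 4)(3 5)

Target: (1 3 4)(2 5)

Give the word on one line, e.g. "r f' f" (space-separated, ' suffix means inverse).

  after f': (1 4 2)(3 5)
  after r: (1 2 4 5)
  after r: (1 5 4 3)
  after r: (1 3 4)(2 5)

f' r r r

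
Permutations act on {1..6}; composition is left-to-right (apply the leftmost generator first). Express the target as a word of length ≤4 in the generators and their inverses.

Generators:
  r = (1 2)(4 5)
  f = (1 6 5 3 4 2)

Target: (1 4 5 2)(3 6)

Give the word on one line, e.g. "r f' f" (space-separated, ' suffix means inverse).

  after r: (1 2)(4 5)
  after f: (2 6 5)(3 4)
  after r': (1 2 6 4 3 5)
  after f': (1 4 5 2)(3 6)

r f r' f'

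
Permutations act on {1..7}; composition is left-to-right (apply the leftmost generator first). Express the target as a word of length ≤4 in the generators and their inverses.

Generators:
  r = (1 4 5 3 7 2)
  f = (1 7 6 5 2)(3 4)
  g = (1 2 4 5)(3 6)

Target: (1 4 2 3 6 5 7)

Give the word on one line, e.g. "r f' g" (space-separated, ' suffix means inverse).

f' f' g'

  after f': (1 2 5 6 7)(3 4)
  after f': (1 5 7 2 6)
  after g': (1 4 2 3 6 5 7)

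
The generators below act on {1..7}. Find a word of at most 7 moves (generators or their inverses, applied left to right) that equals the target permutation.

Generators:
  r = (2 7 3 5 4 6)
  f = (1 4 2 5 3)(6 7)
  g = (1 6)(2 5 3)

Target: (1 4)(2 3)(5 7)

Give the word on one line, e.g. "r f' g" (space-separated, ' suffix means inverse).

  after f': (1 3 5 2 4)(6 7)
  after g': (1 5 3 2 4 6 7)
  after g': (1 2 4)(6 7)
  after r': (1 6 2 5 3 7 4)
  after r': (1 4)(2 3)(5 7)

f' g' g' r' r'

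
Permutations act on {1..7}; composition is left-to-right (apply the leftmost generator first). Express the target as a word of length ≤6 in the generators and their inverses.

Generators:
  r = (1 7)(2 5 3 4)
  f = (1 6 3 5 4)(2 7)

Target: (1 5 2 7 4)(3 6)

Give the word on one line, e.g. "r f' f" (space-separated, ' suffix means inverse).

  after r: (1 7)(2 5 3 4)
  after f': (1 2 3 5 6)(4 7)
  after f': (1 7 5)(2 6 4)
  after f': (1 2)(3 6 5 4 7)
  after r: (1 5 2 7 4)(3 6)

r f' f' f' r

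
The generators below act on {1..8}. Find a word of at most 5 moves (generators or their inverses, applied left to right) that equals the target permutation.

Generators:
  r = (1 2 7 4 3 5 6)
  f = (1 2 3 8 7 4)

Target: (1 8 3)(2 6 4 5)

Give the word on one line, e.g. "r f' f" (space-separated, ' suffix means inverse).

f r f r f

  after f: (1 2 3 8 7 4)
  after r: (1 7 3 8 4 2 5 6)
  after f: (1 4 3 7 8)(2 5 6)
  after r: (1 3 4 5)(2 6 7 8)
  after f: (1 8 3)(2 6 4 5)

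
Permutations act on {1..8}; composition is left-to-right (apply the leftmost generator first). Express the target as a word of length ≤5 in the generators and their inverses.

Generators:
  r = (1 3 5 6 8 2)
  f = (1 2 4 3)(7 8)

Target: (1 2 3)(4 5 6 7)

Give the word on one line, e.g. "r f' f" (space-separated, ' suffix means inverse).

  after f: (1 2 4 3)(7 8)
  after r: (2 4 5 6 8 7)
  after f: (1 2 3)(4 5 6 7)

f r f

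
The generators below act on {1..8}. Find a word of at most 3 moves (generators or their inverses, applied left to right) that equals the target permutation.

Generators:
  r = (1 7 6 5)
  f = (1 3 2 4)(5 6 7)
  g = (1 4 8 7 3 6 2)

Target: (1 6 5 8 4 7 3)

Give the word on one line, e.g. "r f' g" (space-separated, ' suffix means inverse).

f f g'

  after f: (1 3 2 4)(5 6 7)
  after f: (1 2)(3 4)(5 7 6)
  after g': (1 6 5 8 4 7 3)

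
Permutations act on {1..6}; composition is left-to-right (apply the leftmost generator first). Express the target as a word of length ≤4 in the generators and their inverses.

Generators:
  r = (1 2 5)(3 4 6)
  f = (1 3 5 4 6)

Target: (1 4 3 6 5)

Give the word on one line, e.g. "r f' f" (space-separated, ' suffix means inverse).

f' f'

  after f': (1 6 4 5 3)
  after f': (1 4 3 6 5)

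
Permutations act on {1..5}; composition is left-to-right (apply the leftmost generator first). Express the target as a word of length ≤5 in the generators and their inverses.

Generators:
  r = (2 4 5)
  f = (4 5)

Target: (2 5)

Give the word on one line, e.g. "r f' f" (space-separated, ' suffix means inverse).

  after f: (4 5)
  after r: (2 4)
  after r: (2 5)

f r r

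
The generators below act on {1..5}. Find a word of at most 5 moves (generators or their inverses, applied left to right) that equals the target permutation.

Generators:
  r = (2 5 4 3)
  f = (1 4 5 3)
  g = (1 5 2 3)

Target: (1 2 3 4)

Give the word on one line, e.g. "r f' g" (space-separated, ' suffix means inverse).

f' f' g

  after f': (1 3 5 4)
  after f': (1 5)(3 4)
  after g: (1 2 3 4)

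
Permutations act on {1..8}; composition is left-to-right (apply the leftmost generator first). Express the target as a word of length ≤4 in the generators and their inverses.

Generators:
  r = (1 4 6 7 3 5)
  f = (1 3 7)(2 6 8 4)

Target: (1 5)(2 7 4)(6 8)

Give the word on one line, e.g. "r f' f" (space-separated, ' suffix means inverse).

f r

  after f: (1 3 7)(2 6 8 4)
  after r: (1 5)(2 7 4)(6 8)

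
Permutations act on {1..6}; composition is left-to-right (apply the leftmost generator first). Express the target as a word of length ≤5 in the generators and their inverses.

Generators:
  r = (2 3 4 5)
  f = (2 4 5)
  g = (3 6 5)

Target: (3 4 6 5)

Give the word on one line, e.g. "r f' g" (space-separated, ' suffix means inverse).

f' r g

  after f': (2 5 4)
  after r: (3 4)
  after g: (3 4 6 5)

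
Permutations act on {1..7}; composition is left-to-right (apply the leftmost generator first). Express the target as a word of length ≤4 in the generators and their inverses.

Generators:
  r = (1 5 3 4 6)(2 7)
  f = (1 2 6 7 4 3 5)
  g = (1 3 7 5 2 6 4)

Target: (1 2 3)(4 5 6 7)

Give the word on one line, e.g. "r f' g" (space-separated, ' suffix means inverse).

r' f' r' r'

  after r': (1 6 4 3 5)(2 7)
  after f': (1 2 6 7)
  after r': (1 7 6 2 4 3 5)
  after r': (1 2 3)(4 5 6 7)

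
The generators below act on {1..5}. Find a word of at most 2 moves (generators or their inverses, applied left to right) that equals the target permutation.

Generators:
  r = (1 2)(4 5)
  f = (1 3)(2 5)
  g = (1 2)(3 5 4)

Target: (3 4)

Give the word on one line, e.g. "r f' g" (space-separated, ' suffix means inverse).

g r'

  after g: (1 2)(3 5 4)
  after r': (3 4)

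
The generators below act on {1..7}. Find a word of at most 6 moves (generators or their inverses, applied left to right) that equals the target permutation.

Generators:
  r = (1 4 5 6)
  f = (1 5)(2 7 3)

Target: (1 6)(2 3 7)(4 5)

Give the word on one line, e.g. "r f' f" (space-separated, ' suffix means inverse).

r f' r r

  after r: (1 4 5 6)
  after f': (1 4)(2 3 7)(5 6)
  after r: (1 5)(2 3 7)
  after r: (1 6)(2 3 7)(4 5)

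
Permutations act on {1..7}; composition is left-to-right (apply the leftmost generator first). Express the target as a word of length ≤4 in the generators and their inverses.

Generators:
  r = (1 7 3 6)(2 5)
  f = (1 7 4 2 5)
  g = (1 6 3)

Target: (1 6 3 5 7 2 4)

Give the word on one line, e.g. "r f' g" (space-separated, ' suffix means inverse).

  after r': (1 6 3 7)(2 5)
  after f': (1 6 3)(4 7 5)
  after f': (1 6 3 5 7 2 4)

r' f' f'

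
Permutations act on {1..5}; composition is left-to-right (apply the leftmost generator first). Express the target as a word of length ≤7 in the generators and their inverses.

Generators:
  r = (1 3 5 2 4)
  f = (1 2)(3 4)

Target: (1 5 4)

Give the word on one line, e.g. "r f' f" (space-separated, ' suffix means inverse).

f' r f' r f

  after f': (1 2)(3 4)
  after r: (1 4 5 2 3)
  after f': (1 3 2 4 5)
  after r: (1 5 3 4 2)
  after f: (1 5 4)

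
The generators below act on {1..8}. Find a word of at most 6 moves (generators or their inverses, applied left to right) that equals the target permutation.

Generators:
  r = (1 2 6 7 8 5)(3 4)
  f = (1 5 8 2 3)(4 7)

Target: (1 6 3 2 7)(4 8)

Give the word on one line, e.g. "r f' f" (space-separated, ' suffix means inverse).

  after r': (1 5 8 7 6 2)(3 4)
  after f: (1 8 4)(2 5)(3 7 6)
  after r': (1 7 2 8 3 6 4 5)
  after r': (1 6 3 2 7)(4 8)

r' f r' r'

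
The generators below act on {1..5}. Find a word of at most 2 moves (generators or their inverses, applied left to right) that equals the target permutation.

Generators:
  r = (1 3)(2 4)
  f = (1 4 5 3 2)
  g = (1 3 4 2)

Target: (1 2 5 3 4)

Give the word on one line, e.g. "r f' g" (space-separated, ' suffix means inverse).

  after r': (1 3)(2 4)
  after f: (1 2 5 3 4)

r' f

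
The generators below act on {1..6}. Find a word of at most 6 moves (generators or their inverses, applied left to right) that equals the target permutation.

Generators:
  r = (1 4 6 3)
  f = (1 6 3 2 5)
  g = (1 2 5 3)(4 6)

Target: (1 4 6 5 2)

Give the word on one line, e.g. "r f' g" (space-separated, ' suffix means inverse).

  after r: (1 4 6 3)
  after r: (1 6)(3 4)
  after g: (1 4)(2 5 3 6)
  after f: (1 4 6 5 2)

r r g f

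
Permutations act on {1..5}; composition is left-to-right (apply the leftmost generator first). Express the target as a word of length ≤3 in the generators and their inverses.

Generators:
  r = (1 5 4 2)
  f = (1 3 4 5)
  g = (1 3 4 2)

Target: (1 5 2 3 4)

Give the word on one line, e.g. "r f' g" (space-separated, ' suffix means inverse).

r g

  after r: (1 5 4 2)
  after g: (1 5 2 3 4)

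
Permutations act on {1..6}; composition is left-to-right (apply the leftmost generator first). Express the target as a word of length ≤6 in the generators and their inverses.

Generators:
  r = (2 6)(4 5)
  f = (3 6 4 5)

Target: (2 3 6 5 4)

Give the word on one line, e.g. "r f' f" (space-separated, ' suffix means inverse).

  after r': (2 6)(4 5)
  after f: (2 4 3 6)
  after r': (2 5 4 3)
  after f: (2 3)(4 6)
  after r': (2 3 6 5 4)

r' f r' f r'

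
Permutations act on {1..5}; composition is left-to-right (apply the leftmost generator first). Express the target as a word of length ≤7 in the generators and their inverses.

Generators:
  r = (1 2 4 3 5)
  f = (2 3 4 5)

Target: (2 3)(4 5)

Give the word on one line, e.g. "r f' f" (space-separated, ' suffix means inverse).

  after r: (1 2 4 3 5)
  after f: (1 3 2 5)
  after r': (1 4 2 3)
  after f: (1 5 2 4 3)
  after r: (2 3)(4 5)

r f r' f r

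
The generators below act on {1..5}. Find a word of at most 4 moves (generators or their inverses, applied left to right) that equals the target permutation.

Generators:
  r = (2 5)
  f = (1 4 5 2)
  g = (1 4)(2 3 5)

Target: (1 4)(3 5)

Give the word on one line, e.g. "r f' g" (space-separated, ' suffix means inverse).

  after r: (2 5)
  after g: (1 4)(3 5)

r g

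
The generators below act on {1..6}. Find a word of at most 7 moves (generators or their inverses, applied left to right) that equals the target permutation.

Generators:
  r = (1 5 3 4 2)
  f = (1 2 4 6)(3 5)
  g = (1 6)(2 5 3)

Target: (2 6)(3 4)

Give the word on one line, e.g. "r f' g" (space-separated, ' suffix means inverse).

  after r: (1 5 3 4 2)
  after g: (1 3 4 5 2 6)
  after r: (1 4 3 2 6 5)
  after f: (1 6 3 4 5 2)
  after g: (2 6)(3 4)

r g r f g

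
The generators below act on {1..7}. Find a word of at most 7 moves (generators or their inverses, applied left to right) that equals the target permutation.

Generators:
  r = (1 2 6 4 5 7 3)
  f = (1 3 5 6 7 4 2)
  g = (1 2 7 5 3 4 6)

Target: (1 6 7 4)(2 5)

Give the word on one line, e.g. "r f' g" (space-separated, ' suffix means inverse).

  after f': (1 2 4 7 6 5 3)
  after r: (1 6 7 4 3 2 5)
  after r: (1 4)(2 7 5)(3 6)
  after f: (1 2 4 3 7 6 5)
  after r: (1 6 7 4)(2 5)

f' r r f r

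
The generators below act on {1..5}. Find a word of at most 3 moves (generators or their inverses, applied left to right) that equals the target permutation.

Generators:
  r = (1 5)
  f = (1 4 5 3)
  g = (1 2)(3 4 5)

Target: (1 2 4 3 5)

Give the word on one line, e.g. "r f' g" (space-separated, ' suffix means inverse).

g f

  after g: (1 2)(3 4 5)
  after f: (1 2 4 3 5)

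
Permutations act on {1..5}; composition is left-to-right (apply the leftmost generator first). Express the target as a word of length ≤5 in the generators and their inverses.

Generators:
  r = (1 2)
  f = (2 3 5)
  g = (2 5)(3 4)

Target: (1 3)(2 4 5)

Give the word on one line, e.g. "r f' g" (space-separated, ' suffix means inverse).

  after f': (2 5 3)
  after f': (2 3 5)
  after g: (2 4 3)
  after r': (1 2 4 3)
  after f: (1 3)(2 4 5)

f' f' g r' f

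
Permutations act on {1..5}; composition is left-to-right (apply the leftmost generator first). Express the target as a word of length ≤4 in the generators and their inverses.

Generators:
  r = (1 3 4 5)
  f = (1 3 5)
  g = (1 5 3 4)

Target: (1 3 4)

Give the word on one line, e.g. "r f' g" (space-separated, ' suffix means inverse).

g' r'

  after g': (1 4 3 5)
  after r': (1 3 4)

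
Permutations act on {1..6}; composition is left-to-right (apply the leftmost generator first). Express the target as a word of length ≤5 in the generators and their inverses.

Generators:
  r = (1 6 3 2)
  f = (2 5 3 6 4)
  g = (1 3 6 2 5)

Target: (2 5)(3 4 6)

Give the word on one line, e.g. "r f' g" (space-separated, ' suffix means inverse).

g' f' r f

  after g': (1 5 2 6 3)
  after f': (1 2 3)(4 6 5)
  after r: (3 6 5 4)
  after f: (2 5)(3 4 6)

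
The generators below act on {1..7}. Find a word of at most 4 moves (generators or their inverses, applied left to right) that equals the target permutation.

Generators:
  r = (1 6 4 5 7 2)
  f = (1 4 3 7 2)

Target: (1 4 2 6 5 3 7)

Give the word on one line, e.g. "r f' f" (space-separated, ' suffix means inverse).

  after f: (1 4 3 7 2)
  after r': (1 6)(3 5 4)
  after f: (1 6 4 7 2)(3 5)
  after r: (1 4 2 6 5 3 7)

f r' f r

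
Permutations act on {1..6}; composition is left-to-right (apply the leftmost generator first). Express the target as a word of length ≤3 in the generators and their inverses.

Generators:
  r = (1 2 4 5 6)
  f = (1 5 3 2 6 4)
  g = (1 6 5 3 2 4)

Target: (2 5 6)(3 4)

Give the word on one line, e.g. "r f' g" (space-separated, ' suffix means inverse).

  after g: (1 6 5 3 2 4)
  after f: (1 4 5 2)(3 6)
  after f: (2 5 6)(3 4)

g f f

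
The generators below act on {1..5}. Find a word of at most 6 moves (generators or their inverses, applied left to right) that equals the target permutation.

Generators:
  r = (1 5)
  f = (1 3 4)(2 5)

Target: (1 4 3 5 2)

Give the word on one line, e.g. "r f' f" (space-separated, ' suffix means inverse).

f' r r r

  after f': (1 4 3)(2 5)
  after r: (1 4 3 5 2)
  after r: (1 4 3)(2 5)
  after r: (1 4 3 5 2)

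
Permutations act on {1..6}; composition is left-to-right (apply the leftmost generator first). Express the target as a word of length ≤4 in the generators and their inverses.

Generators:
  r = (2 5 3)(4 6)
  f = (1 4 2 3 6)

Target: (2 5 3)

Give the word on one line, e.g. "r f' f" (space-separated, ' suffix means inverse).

f' r f' r'

  after f': (1 6 3 2 4)
  after r: (1 4)(2 6)(3 5)
  after f': (2 3 5)(4 6)
  after r': (2 5 3)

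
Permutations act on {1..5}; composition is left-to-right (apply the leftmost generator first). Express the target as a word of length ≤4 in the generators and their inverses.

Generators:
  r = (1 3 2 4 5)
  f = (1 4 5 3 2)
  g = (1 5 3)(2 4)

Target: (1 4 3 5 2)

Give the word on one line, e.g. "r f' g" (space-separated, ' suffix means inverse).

  after r': (1 5 4 2 3)
  after r': (1 4 3 5 2)

r' r'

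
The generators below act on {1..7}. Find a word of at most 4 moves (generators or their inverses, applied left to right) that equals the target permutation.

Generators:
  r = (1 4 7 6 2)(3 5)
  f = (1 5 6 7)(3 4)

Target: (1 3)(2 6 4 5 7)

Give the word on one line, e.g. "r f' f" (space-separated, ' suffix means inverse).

f' f' f' r'

  after f': (1 7 6 5)(3 4)
  after f': (1 6)(5 7)
  after f': (1 5 6 7)(3 4)
  after r': (1 3)(2 6 4 5 7)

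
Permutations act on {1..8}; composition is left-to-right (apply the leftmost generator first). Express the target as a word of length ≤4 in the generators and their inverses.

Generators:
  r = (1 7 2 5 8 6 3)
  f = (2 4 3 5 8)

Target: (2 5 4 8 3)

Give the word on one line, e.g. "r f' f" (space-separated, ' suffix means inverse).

  after f: (2 4 3 5 8)
  after f: (2 3 8 4 5)
  after f: (2 5 4 8 3)

f f f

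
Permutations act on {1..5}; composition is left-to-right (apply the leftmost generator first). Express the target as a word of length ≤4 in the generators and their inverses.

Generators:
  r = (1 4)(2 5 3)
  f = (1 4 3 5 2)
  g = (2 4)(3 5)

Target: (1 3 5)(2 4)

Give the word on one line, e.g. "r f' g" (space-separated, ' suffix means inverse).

  after g': (2 4)(3 5)
  after f': (1 2)(4 5)
  after r': (1 3 5)(2 4)

g' f' r'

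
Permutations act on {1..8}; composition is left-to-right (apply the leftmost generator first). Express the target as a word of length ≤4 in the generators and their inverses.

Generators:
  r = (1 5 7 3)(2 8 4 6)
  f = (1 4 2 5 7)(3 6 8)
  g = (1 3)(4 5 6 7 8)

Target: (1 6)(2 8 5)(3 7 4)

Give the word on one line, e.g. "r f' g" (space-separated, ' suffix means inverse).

f' g'

  after f': (1 7 5 2 4)(3 8 6)
  after g': (1 6)(2 8 5)(3 7 4)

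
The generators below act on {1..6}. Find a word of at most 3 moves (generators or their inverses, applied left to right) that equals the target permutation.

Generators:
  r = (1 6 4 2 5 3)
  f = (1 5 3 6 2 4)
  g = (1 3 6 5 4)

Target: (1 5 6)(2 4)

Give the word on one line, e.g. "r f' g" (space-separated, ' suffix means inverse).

r g

  after r: (1 6 4 2 5 3)
  after g: (1 5 6)(2 4)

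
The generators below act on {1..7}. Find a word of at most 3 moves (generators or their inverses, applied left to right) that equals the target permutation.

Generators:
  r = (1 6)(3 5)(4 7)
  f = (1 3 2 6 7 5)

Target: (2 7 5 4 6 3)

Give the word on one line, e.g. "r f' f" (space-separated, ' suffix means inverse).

f' r f'

  after f': (1 5 7 6 2 3)
  after r: (1 3 6 2 5 4 7)
  after f': (2 7 5 4 6 3)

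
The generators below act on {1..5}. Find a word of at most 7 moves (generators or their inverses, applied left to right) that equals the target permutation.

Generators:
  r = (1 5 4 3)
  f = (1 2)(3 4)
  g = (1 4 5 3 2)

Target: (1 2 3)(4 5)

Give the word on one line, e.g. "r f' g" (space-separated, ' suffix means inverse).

g r f g' f

  after g: (1 4 5 3 2)
  after r: (1 3 2 5)
  after f: (1 4 3)(2 5)
  after g': (2 4 5 3)
  after f: (1 2 3)(4 5)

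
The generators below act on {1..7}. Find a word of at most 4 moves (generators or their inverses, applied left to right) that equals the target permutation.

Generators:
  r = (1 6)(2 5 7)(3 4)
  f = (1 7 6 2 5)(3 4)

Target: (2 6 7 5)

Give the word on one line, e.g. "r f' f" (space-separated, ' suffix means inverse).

  after f': (1 5 2 6 7)(3 4)
  after r': (1 2)(5 7 6)
  after f: (1 5 6)(2 7)(3 4)
  after f: (2 6 7 5)

f' r' f f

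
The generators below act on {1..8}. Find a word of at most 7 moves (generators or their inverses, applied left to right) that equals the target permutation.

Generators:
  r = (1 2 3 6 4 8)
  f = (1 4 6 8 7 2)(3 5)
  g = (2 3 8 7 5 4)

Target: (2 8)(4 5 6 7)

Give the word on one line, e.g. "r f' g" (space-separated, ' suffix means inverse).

  after g: (2 3 8 7 5 4)
  after f': (1 2 5)(3 6 4 7)
  after r: (1 3 4 7 6 8)(2 5)
  after g: (1 8)(2 4 5 3)(6 7)
  after r: (2 8)(4 5 6 7)

g f' r g r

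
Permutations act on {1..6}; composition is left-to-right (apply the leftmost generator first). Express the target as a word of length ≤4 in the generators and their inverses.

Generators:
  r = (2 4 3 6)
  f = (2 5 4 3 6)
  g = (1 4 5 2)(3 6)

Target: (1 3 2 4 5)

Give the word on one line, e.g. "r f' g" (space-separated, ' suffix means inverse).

  after f: (2 5 4 3 6)
  after r': (2 5)
  after g: (1 4 5)(3 6)
  after r: (1 3 2 4 5)

f r' g r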